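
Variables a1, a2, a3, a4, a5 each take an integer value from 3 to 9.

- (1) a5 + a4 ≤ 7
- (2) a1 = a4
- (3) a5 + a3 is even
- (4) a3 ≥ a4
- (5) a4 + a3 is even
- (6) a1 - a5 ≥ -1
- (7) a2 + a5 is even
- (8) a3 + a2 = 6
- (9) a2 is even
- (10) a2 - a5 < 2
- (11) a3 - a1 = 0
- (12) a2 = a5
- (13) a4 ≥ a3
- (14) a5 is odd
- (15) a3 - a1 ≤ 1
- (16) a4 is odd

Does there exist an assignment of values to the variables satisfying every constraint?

Unsatisfiable

Constraint 9 makes a2 even and constraint 14 makes a5 odd, so a2 + a5 must be odd. Constraint 7 says a2 + a5 is even — contradiction.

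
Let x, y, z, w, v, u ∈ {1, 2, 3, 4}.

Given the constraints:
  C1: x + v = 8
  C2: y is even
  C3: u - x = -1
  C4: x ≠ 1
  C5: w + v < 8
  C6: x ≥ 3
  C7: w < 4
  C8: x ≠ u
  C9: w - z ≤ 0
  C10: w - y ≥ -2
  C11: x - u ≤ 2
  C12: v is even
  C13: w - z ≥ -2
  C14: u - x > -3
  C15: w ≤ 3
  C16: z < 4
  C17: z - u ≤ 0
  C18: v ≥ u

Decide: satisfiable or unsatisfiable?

The assignment x = 4, y = 2, z = 1, w = 1, v = 4, u = 3 works:
  constraint 1 holds since x + v = 8.
  constraint 3 holds since u - x = -1.
The rest check out directly.

Satisfiable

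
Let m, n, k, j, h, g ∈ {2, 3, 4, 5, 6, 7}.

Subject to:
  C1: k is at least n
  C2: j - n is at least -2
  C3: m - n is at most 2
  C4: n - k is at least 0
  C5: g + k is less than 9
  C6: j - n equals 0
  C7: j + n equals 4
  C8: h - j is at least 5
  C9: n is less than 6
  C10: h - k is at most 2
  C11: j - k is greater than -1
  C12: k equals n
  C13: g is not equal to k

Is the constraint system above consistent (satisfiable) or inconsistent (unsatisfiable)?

Unsatisfiable

Constraints 2, 4, 8, and 10 give j − n ≥ -2, n − k ≥ 0, k − h ≥ -2, h − j ≥ 5.
Adding all 4 inequalities: the left sides telescope to 0, and the right sides sum to (-2) + 0 + (-2) + 5 = 1. So 0 ≥ 1, which is false.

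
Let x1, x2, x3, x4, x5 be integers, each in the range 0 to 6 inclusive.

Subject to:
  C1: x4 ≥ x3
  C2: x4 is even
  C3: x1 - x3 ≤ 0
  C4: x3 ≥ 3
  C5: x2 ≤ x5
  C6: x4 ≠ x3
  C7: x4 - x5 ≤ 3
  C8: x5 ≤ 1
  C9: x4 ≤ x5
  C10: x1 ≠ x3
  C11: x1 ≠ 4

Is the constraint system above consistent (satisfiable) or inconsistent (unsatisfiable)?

From constraints 1 and 4: x4 ≥ x3 and x3 ≥ 3, so x4 ≥ 3. From constraints 8 and 9: x4 ≤ x5 and x5 ≤ 1, so x4 ≤ 1. But 1 < 3, so no value of x4 works.

Unsatisfiable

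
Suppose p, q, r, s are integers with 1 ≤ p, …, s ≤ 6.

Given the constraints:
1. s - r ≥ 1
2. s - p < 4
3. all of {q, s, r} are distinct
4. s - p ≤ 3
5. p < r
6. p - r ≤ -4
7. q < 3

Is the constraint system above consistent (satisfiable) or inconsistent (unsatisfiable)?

Constraints 1, 4, and 6 give r − p ≥ 4, p − s ≥ -3, s − r ≥ 1.
Adding all 3 inequalities: the left sides telescope to 0, and the right sides sum to 4 + (-3) + 1 = 2. So 0 ≥ 2, which is false.

Unsatisfiable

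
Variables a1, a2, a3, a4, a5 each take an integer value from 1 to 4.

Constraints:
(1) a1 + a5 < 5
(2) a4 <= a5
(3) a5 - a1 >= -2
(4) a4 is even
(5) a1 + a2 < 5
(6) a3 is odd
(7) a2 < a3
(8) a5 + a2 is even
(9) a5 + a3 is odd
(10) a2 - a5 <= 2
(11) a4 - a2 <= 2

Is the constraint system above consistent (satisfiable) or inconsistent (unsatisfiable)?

Setting (a1, a2, a3, a4, a5) = (2, 2, 3, 2, 2) satisfies everything: constraint 1: a1 + a5 = 4; constraint 3: a5 - a1 = 0, and the others follow.

Satisfiable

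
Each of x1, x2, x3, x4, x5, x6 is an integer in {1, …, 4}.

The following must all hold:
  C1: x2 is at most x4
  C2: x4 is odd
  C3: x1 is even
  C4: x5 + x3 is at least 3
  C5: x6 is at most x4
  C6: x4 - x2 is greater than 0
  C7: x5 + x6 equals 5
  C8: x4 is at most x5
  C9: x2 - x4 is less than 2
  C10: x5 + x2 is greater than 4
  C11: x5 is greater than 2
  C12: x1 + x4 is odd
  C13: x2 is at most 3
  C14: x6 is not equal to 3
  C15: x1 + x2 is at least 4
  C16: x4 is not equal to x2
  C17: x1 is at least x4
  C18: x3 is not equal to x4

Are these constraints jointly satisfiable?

Satisfiable

One satisfying assignment is x1 = 4, x2 = 2, x3 = 2, x4 = 3, x5 = 4, x6 = 1.
For the less obvious constraints — constraint 4: x5 + x3 = 6; constraint 6: x4 - x2 = 1 — and the others hold by inspection.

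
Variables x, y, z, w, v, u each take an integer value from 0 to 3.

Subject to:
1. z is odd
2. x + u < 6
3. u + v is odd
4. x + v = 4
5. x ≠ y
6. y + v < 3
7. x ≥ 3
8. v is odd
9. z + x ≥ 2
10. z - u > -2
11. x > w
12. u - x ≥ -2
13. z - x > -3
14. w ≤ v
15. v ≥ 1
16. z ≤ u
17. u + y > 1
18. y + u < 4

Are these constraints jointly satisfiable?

Setting (x, y, z, w, v, u) = (3, 0, 1, 1, 1, 2) satisfies everything: constraint 2: x + u = 5; constraint 4: x + v = 4; constraint 6: y + v = 1, and the others follow.

Satisfiable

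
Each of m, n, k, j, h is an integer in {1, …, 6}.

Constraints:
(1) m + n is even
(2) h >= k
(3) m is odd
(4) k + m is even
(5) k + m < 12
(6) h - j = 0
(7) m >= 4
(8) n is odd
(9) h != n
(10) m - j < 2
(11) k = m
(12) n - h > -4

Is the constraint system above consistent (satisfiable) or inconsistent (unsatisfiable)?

Take m = 5, n = 5, k = 5, j = 6, h = 6. Then constraint 5: k + m = 10; constraint 6: h - j = 0, and every other listed constraint is also met.

Satisfiable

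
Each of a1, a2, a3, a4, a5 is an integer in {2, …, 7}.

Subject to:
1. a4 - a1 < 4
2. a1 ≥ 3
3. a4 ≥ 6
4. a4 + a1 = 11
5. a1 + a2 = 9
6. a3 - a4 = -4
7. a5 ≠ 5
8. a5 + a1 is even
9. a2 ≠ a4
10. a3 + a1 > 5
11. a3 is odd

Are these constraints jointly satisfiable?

Satisfiable

Setting (a1, a2, a3, a4, a5) = (4, 5, 3, 7, 6) satisfies everything: constraint 1: a4 - a1 = 3; constraint 4: a4 + a1 = 11, and the others follow.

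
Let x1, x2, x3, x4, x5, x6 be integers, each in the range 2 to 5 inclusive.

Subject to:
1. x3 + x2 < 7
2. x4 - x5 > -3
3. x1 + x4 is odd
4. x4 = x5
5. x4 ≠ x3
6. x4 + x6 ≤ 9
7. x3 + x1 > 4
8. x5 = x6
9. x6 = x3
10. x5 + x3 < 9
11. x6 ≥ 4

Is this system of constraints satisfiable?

From constraints 4, 8, and 9, x4 = x5 = x6 = x3, so x4 = x3. But constraint 5 says x4 ≠ x3. Contradiction.

Unsatisfiable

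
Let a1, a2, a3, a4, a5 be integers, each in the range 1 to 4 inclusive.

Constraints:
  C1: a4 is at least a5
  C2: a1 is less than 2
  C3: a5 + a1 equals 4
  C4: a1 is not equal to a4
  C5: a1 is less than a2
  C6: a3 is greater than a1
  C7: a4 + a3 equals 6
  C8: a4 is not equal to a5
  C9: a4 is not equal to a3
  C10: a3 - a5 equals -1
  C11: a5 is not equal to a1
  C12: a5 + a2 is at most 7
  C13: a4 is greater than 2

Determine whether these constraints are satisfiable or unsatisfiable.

Take a1 = 1, a2 = 4, a3 = 2, a4 = 4, a5 = 3. Then constraint 3: a5 + a1 = 4; constraint 7: a4 + a3 = 6, and every other listed constraint is also met.

Satisfiable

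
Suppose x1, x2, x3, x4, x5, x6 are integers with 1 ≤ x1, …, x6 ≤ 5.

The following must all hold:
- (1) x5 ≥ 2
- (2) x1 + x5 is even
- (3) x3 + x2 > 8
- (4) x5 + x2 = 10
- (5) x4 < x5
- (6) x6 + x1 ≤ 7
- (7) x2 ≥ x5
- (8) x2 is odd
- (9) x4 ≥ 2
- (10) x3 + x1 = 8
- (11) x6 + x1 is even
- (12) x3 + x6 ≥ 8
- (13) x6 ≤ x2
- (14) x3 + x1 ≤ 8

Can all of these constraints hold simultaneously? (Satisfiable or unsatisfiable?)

One satisfying assignment is x1 = 3, x2 = 5, x3 = 5, x4 = 4, x5 = 5, x6 = 3.
For the less obvious constraints — constraint 3: x3 + x2 = 10; constraint 4: x5 + x2 = 10 — and the others hold by inspection.

Satisfiable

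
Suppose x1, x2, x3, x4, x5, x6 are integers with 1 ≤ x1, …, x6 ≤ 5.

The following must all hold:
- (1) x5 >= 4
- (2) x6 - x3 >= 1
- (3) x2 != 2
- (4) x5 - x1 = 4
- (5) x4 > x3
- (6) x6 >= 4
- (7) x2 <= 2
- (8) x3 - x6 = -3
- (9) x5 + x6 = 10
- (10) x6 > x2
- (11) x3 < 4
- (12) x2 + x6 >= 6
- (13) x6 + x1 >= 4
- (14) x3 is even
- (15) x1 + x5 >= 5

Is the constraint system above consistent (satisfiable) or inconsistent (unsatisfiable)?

Satisfiable

Try x1 = 1, x2 = 1, x3 = 2, x4 = 3, x5 = 5, x6 = 5.
Check constraint 2: x6 - x3 = 3; constraint 4: x5 - x1 = 4; constraint 8: x3 - x6 = -3. The remaining constraints are straightforward to verify.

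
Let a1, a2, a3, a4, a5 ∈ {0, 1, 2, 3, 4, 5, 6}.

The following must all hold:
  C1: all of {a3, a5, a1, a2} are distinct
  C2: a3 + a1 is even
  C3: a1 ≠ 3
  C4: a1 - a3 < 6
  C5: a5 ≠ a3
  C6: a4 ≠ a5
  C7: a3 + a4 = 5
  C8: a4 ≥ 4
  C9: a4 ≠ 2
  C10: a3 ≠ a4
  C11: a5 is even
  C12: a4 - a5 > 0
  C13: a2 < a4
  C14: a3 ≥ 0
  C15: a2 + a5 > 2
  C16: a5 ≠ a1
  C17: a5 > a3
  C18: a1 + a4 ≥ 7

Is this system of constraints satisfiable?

Satisfiable

Take a1 = 4, a2 = 1, a3 = 0, a4 = 5, a5 = 2. Then constraint 4: a1 - a3 = 4; constraint 7: a3 + a4 = 5; constraint 12: a4 - a5 = 3, and every other listed constraint is also met.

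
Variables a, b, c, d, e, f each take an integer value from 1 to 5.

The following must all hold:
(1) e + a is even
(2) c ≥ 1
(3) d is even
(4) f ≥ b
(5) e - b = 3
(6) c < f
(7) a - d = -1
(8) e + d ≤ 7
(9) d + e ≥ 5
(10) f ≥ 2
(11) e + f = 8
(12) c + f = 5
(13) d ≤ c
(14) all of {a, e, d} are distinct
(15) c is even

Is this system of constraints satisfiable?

Satisfiable

Setting (a, b, c, d, e, f) = (1, 2, 2, 2, 5, 3) satisfies everything: constraint 5: e - b = 3; constraint 7: a - d = -1; constraint 8: e + d = 7, and the others follow.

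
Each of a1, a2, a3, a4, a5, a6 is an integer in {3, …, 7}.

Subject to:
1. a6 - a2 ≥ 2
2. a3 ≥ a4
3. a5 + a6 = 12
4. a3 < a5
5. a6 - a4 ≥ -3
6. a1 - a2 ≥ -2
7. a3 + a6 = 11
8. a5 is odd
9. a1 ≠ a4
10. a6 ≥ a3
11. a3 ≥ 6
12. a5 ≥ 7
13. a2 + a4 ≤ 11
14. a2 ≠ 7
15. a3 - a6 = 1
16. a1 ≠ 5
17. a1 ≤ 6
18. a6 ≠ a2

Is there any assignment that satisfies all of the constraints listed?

Unsatisfiable

From constraint 12: a5 ≥ 7. From constraints 10 and 11: a6 ≥ a3 ≥ 6. Hence a5 + a6 ≥ 13. But constraint 3 requires a5 + a6 = 12, and 12 < 13. Contradiction.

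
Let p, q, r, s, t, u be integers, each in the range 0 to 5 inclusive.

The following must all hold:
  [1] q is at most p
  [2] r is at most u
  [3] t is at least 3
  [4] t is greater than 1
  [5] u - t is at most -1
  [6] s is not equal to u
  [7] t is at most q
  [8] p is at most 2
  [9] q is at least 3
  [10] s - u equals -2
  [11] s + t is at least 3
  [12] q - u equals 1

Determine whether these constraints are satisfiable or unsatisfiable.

Unsatisfiable

From constraints 3 and 7: q ≥ t and t ≥ 3, so q ≥ 3. From constraints 1 and 8: q ≤ p and p ≤ 2, so q ≤ 2. But 2 < 3, so no value of q works.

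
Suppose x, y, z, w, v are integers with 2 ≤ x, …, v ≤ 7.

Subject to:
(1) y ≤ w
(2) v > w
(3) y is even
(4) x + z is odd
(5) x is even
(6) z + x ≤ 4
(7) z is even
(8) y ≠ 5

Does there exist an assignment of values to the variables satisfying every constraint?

Constraint 5 makes x even and constraint 7 makes z even, so x + z must be even. Constraint 4 says x + z is odd — contradiction.

Unsatisfiable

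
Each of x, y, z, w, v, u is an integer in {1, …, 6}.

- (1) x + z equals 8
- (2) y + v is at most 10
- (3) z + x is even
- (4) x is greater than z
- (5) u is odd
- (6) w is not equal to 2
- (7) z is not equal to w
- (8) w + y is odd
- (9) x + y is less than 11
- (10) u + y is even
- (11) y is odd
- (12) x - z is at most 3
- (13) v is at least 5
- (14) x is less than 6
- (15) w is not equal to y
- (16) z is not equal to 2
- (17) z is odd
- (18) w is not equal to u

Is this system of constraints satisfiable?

Satisfiable

One satisfying assignment is x = 5, y = 3, z = 3, w = 6, v = 6, u = 3.
For the less obvious constraints — constraint 1: x + z = 8; constraint 2: y + v = 9; constraint 9: x + y = 8 — and the others hold by inspection.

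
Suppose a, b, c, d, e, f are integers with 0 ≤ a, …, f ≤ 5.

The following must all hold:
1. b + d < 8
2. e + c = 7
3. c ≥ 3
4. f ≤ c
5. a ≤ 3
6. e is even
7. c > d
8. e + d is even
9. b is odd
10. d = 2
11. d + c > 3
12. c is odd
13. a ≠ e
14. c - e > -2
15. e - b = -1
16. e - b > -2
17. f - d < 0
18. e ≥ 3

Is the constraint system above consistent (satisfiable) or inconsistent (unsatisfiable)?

Satisfiable

Try a = 3, b = 5, c = 3, d = 2, e = 4, f = 1.
Check constraint 1: b + d = 7; constraint 2: e + c = 7; constraint 11: d + c = 5. The remaining constraints are straightforward to verify.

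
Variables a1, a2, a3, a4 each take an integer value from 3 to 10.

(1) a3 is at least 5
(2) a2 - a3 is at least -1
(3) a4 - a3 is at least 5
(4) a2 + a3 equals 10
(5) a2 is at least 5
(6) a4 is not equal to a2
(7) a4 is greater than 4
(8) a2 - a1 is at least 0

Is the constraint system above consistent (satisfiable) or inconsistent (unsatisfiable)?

Satisfiable

Try a1 = 4, a2 = 5, a3 = 5, a4 = 10.
Check constraint 2: a2 - a3 = 0; constraint 3: a4 - a3 = 5. The remaining constraints are straightforward to verify.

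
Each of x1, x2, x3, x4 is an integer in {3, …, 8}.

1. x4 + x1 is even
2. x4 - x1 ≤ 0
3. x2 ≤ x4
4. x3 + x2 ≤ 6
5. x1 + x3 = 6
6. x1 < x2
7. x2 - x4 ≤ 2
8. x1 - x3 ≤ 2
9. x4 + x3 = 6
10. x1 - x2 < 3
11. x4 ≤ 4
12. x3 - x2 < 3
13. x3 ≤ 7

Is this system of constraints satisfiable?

Unsatisfiable

Constraints 2, 3, and 6 give x1 < x2, x2 ≤ x4, x4 ≤ x1. Chaining: x1 < x2 ≤ x4 ≤ x1, which forces x1 < x1 — impossible.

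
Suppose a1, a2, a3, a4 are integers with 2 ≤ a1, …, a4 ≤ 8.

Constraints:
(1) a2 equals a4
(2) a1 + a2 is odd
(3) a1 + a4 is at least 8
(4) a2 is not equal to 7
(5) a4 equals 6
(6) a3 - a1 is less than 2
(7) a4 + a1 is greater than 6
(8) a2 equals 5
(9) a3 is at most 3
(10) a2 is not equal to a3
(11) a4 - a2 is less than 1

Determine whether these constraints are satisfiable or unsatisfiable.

Constraint 8 fixes a2 = 5 and constraint 5 fixes a4 = 6, but constraint 1 requires a2 = a4. Since 5 ≠ 6, contradiction.

Unsatisfiable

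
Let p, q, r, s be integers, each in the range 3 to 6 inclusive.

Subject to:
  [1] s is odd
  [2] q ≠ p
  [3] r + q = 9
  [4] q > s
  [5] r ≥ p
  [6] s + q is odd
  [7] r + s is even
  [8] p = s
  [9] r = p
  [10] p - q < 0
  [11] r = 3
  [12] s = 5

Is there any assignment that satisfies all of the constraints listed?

Constraint 11 fixes r = 3 and constraint 12 fixes s = 5. Constraints 8 and 9 give r = p = s, so r = s. But 3 ≠ 5 — contradiction.

Unsatisfiable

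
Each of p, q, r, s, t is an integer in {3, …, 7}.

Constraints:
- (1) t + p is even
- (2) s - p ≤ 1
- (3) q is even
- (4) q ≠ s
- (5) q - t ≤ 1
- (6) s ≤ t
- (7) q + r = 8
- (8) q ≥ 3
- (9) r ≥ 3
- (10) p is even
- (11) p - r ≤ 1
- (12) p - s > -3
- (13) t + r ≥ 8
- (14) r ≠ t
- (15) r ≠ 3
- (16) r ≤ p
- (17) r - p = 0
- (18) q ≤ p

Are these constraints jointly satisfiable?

Take p = 4, q = 4, r = 4, s = 5, t = 6. Then constraint 2: s - p = 1; constraint 5: q - t = -2, and every other listed constraint is also met.

Satisfiable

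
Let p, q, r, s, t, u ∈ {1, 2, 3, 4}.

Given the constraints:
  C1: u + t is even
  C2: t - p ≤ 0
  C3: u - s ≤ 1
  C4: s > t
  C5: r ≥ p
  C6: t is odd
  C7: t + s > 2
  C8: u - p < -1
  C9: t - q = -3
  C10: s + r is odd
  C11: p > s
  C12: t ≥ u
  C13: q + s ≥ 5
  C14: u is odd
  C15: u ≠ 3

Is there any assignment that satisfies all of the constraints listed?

Satisfiable

Try p = 3, q = 4, r = 3, s = 2, t = 1, u = 1.
Check constraint 2: t - p = -2; constraint 3: u - s = -1. The remaining constraints are straightforward to verify.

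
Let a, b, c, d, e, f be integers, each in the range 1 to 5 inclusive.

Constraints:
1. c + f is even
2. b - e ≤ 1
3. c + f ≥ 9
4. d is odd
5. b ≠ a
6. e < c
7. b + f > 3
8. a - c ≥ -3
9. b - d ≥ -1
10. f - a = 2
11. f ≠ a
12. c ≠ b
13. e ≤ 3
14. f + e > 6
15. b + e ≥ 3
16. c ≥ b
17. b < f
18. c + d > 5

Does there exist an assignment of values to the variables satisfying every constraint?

Take a = 3, b = 1, c = 5, d = 1, e = 3, f = 5. Then constraint 2: b - e = -2; constraint 3: c + f = 10; constraint 7: b + f = 6, and every other listed constraint is also met.

Satisfiable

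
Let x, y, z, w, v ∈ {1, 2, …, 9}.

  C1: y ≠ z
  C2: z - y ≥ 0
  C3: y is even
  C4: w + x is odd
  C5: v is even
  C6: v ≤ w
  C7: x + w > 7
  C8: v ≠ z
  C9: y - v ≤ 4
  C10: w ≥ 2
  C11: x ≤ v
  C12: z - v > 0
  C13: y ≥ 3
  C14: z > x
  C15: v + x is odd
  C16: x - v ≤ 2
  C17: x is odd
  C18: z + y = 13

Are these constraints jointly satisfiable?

Take x = 3, y = 6, z = 7, w = 6, v = 4. Then constraint 2: z - y = 1; constraint 7: x + w = 9, and every other listed constraint is also met.

Satisfiable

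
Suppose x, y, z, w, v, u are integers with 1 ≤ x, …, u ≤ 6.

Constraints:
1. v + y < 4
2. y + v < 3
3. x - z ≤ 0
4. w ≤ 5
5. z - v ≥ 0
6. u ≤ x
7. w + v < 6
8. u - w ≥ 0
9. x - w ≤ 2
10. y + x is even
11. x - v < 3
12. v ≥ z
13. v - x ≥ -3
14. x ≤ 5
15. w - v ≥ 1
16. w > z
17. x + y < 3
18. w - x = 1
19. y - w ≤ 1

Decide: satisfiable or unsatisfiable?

Unsatisfiable

Constraints 3, 6, 8, and 16 give u ≤ x, x ≤ z, z < w, w ≤ u. Chaining: u ≤ x ≤ z < w ≤ u, which forces u < u — impossible.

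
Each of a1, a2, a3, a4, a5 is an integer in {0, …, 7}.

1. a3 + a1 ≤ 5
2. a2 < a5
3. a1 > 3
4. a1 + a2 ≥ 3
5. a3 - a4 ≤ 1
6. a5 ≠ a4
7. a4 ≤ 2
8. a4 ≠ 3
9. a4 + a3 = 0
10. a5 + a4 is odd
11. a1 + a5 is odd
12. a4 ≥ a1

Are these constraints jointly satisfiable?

Unsatisfiable

From constraint 3: a1 ≥ 4. From constraints 7 and 12: a1 ≤ a4 and a4 ≤ 2, so a1 ≤ 2. But 2 < 4, so no value of a1 works.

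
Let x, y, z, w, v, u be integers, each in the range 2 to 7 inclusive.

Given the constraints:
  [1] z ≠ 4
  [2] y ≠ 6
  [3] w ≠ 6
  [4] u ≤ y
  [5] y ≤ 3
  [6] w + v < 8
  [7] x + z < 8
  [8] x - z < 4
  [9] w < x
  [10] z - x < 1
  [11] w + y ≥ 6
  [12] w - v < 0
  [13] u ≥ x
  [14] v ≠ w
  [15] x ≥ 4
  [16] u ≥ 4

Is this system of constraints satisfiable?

From constraints 13 and 15: u ≥ x and x ≥ 4, so u ≥ 4. From constraints 4 and 5: u ≤ y and y ≤ 3, so u ≤ 3. But 3 < 4, so no value of u works.

Unsatisfiable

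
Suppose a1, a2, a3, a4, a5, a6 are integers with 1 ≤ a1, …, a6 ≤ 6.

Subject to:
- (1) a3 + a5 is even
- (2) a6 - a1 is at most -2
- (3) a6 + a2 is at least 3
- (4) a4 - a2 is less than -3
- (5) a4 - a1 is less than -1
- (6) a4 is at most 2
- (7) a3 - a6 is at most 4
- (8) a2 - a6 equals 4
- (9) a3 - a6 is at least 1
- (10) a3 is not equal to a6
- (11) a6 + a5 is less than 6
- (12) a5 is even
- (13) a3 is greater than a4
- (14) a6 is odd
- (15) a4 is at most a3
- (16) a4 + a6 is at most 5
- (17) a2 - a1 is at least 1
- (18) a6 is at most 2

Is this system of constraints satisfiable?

Take a1 = 4, a2 = 5, a3 = 4, a4 = 1, a5 = 4, a6 = 1. Then constraint 2: a6 - a1 = -3; constraint 3: a6 + a2 = 6, and every other listed constraint is also met.

Satisfiable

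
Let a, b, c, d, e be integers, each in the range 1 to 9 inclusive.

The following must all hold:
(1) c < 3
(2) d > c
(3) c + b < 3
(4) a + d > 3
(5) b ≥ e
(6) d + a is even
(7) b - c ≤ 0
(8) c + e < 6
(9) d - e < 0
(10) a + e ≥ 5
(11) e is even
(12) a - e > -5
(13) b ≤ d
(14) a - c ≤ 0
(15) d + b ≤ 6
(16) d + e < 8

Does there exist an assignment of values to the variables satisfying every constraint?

Constraints 2, 5, 7, and 9 give b ≤ c, c < d, d < e, e ≤ b. Chaining: b ≤ c < d < e ≤ b, which forces b < b — impossible.

Unsatisfiable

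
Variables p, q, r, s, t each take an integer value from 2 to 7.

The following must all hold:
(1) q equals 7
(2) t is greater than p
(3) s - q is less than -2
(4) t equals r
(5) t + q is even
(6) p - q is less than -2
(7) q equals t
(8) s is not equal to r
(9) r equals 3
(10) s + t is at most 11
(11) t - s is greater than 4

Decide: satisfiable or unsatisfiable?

Unsatisfiable

Constraint 1 fixes q = 7 and constraint 9 fixes r = 3. Constraints 4 and 7 give q = t = r, so q = r. But 7 ≠ 3 — contradiction.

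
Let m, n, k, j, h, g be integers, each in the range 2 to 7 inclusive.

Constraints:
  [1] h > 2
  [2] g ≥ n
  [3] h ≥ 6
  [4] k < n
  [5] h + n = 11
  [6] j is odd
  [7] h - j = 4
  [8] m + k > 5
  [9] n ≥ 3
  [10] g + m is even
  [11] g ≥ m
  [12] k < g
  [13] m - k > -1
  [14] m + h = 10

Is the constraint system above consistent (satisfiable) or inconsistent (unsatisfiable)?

Satisfiable

Setting (m, n, k, j, h, g) = (3, 4, 3, 3, 7, 5) satisfies everything: constraint 5: h + n = 11; constraint 7: h - j = 4, and the others follow.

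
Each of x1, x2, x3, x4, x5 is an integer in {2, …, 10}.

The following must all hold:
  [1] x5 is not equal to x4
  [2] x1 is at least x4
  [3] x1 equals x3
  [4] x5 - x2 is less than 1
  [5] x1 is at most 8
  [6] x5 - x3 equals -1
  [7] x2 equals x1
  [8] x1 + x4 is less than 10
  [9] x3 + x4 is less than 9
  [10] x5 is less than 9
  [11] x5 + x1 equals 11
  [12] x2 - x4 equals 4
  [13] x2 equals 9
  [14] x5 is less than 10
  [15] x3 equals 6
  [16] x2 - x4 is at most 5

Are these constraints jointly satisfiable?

Constraint 13 fixes x2 = 9 and constraint 15 fixes x3 = 6. Constraints 3 and 7 give x2 = x1 = x3, so x2 = x3. But 9 ≠ 6 — contradiction.

Unsatisfiable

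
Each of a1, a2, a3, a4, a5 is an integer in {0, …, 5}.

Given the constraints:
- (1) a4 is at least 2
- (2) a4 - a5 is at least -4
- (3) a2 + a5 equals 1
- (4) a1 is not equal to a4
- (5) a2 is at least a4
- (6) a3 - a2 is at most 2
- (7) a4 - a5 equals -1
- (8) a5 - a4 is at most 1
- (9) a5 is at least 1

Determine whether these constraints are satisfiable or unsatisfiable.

From constraints 1 and 5: a2 ≥ a4 ≥ 2. From constraint 9: a5 ≥ 1. Hence a2 + a5 ≥ 3. But constraint 3 requires a2 + a5 = 1, and 1 < 3. Contradiction.

Unsatisfiable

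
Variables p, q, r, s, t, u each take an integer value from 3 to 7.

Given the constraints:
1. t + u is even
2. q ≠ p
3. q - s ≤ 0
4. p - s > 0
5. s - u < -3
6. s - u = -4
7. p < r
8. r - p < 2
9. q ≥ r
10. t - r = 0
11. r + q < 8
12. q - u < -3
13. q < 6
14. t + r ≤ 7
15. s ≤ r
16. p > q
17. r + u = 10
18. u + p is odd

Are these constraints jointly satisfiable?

Unsatisfiable

Constraints 3, 4, 7, and 9 give q ≤ s, s < p, p < r, r ≤ q. Chaining: q ≤ s < p < r ≤ q, which forces q < q — impossible.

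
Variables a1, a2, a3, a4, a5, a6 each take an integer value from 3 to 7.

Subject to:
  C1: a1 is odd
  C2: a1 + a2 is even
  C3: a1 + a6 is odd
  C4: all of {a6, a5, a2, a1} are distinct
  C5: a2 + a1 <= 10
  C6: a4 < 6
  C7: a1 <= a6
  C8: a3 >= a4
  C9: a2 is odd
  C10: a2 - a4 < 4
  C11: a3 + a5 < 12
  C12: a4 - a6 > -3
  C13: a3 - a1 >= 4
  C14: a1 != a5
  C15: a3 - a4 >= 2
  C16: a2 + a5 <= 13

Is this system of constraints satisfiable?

The assignment a1 = 3, a2 = 7, a3 = 7, a4 = 5, a5 = 4, a6 = 6 works:
  constraint 5 holds since a2 + a1 = 10.
  constraint 10 holds since a2 - a4 = 2.
The rest check out directly.

Satisfiable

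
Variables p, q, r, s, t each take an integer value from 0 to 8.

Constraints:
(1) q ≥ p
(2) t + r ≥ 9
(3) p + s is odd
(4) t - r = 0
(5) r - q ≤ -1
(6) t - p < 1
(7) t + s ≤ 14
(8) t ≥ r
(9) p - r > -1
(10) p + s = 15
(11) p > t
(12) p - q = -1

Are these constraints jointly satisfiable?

Try p = 7, q = 8, r = 6, s = 8, t = 6.
Check constraint 2: t + r = 12; constraint 4: t - r = 0. The remaining constraints are straightforward to verify.

Satisfiable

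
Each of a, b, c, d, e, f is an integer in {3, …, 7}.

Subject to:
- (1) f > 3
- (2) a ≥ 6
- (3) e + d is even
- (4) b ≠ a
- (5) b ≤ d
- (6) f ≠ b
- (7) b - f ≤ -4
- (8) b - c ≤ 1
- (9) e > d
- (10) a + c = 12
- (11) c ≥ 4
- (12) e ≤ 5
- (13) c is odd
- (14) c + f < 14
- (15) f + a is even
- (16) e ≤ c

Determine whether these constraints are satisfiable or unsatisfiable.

Setting (a, b, c, d, e, f) = (7, 3, 5, 3, 5, 7) satisfies everything: constraint 7: b - f = -4; constraint 8: b - c = -2, and the others follow.

Satisfiable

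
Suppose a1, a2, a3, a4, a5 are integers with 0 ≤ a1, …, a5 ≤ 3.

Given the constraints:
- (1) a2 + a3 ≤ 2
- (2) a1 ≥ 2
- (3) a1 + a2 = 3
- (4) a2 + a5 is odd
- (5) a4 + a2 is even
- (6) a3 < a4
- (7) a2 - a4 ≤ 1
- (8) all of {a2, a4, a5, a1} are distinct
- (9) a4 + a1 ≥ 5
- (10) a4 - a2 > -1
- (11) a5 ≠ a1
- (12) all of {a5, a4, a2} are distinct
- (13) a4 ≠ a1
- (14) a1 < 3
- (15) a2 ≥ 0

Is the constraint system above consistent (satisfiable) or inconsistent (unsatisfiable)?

Try a1 = 2, a2 = 1, a3 = 0, a4 = 3, a5 = 0.
Check constraint 1: a2 + a3 = 1; constraint 3: a1 + a2 = 3; constraint 7: a2 - a4 = -2. The remaining constraints are straightforward to verify.

Satisfiable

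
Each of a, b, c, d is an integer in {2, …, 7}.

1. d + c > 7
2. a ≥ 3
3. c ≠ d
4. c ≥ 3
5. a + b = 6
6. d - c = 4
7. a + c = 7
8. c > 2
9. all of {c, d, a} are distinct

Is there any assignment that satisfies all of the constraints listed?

Satisfiable

The assignment a = 4, b = 2, c = 3, d = 7 works:
  constraint 1 holds since d + c = 10.
  constraint 5 holds since a + b = 6.
The rest check out directly.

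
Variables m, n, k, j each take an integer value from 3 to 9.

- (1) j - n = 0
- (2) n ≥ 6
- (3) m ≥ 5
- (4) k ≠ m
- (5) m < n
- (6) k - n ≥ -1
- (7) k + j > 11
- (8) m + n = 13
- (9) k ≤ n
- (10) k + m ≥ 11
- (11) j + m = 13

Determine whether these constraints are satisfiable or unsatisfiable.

One satisfying assignment is m = 6, n = 7, k = 7, j = 7.
For the less obvious constraints — constraint 1: j - n = 0; constraint 6: k - n = 0; constraint 7: k + j = 14 — and the others hold by inspection.

Satisfiable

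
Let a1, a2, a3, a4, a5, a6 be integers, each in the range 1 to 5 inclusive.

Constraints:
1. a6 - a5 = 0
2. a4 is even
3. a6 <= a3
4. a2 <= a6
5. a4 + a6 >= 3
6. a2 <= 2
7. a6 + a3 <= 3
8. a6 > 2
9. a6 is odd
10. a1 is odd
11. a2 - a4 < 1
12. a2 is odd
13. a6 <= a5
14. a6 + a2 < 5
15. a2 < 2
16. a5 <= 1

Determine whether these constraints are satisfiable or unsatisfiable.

From constraint 8: a6 ≥ 3. From constraints 13 and 16: a6 ≤ a5 and a5 ≤ 1, so a6 ≤ 1. But 1 < 3, so no value of a6 works.

Unsatisfiable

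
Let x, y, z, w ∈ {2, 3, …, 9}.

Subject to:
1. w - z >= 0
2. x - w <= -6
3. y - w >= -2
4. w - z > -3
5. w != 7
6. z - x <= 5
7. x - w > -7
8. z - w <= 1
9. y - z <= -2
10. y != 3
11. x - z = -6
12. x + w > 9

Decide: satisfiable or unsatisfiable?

Unsatisfiable

Constraints 2, 3, 6, and 9 give z − y ≥ 2, y − w ≥ -2, w − x ≥ 6, x − z ≥ -5.
Adding all 4 inequalities: the left sides telescope to 0, and the right sides sum to 2 + (-2) + 6 + (-5) = 1. So 0 ≥ 1, which is false.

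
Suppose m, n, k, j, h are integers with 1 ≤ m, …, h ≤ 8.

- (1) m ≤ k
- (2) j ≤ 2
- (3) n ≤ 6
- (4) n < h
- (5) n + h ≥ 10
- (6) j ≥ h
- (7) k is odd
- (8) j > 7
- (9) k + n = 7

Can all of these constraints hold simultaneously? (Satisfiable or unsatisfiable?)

From constraint 3: n ≤ 6. From constraints 2 and 6: h ≤ j ≤ 2. Hence n + h ≤ 8. But constraint 5 requires n + h ≥ 10, and 10 > 8. Contradiction.

Unsatisfiable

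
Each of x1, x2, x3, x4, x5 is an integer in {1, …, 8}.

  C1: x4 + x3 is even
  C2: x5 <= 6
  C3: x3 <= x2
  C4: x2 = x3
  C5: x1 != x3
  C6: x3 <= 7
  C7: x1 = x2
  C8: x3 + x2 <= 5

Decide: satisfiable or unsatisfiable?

From constraints 4 and 7, x1 = x2 = x3, so x1 = x3. But constraint 5 says x1 ≠ x3. Contradiction.

Unsatisfiable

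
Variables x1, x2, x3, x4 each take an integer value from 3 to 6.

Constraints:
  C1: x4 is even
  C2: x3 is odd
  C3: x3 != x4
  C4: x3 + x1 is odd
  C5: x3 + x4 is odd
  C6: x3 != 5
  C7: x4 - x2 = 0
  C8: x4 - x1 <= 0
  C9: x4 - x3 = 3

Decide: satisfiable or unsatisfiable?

Satisfiable

One satisfying assignment is x1 = 6, x2 = 6, x3 = 3, x4 = 6.
For the less obvious constraints — constraint 7: x4 - x2 = 0; constraint 8: x4 - x1 = 0 — and the others hold by inspection.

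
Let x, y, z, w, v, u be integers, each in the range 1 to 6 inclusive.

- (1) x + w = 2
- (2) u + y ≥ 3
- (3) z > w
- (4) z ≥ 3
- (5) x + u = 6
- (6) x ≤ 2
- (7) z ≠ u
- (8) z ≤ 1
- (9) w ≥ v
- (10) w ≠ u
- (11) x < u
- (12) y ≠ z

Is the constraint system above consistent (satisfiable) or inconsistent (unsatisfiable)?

From constraint 4: z ≥ 3. From constraint 8: z ≤ 1. But 1 < 3, so no value of z works.

Unsatisfiable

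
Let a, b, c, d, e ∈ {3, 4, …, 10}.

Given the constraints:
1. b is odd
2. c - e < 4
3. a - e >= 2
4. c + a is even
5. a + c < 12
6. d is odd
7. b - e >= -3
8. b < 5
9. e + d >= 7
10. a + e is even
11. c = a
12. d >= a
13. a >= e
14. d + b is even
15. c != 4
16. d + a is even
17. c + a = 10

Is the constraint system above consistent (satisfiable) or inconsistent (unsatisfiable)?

One satisfying assignment is a = 5, b = 3, c = 5, d = 5, e = 3.
For the less obvious constraints — constraint 2: c - e = 2; constraint 3: a - e = 2; constraint 5: a + c = 10 — and the others hold by inspection.

Satisfiable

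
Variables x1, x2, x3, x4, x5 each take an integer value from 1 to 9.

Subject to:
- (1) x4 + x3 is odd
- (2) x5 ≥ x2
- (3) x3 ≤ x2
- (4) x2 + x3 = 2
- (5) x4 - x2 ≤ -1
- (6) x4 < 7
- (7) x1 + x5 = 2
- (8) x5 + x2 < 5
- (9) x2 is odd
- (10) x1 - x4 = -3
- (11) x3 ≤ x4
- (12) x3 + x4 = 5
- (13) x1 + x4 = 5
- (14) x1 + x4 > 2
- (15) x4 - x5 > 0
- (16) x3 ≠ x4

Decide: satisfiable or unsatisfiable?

Unsatisfiable

Constraints 2, 5, and 15 give x4 < x2, x2 ≤ x5, x5 < x4. Chaining: x4 < x2 ≤ x5 < x4, which forces x4 < x4 — impossible.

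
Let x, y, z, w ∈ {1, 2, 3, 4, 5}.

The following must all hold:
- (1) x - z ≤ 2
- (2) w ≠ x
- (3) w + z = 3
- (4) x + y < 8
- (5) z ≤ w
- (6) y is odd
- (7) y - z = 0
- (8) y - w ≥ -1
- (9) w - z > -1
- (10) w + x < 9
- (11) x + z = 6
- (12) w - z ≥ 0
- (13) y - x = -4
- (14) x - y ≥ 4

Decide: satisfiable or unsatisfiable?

Unsatisfiable

Constraints 1, 8, 12, and 14 give y − w ≥ -1, w − z ≥ 0, z − x ≥ -2, x − y ≥ 4.
Adding all 4 inequalities: the left sides telescope to 0, and the right sides sum to (-1) + 0 + (-2) + 4 = 1. So 0 ≥ 1, which is false.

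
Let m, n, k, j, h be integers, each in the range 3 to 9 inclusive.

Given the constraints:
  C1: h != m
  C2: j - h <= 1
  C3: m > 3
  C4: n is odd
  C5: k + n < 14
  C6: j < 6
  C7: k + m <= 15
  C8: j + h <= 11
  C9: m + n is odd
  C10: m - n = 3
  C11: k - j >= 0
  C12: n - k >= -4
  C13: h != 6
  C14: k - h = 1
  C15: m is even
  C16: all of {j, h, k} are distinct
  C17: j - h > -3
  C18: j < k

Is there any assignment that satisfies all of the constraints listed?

Satisfiable

Take m = 8, n = 5, k = 6, j = 4, h = 5. Then constraint 2: j - h = -1; constraint 5: k + n = 11; constraint 7: k + m = 14, and every other listed constraint is also met.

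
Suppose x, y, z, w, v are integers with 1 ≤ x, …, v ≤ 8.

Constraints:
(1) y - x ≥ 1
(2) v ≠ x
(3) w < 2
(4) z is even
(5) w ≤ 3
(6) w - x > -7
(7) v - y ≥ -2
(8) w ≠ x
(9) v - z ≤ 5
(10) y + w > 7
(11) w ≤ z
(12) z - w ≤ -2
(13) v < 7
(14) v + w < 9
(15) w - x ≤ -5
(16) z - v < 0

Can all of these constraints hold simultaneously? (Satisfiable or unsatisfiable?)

Constraints 1, 7, 9, 12, and 15 give v − y ≥ -2, y − x ≥ 1, x − w ≥ 5, w − z ≥ 2, z − v ≥ -5.
Adding all 5 inequalities: the left sides telescope to 0, and the right sides sum to (-2) + 1 + 5 + 2 + (-5) = 1. So 0 ≥ 1, which is false.

Unsatisfiable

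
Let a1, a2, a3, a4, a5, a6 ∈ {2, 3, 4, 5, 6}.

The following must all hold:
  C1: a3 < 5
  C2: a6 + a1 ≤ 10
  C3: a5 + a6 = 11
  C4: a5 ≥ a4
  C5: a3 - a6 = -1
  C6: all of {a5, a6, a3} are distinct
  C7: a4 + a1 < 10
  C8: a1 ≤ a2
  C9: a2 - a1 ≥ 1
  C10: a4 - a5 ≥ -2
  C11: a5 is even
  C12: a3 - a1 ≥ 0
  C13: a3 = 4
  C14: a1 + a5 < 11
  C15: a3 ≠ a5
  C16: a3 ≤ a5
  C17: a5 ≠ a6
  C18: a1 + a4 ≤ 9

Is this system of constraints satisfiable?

Satisfiable

Setting (a1, a2, a3, a4, a5, a6) = (3, 4, 4, 4, 6, 5) satisfies everything: constraint 2: a6 + a1 = 8; constraint 3: a5 + a6 = 11; constraint 5: a3 - a6 = -1, and the others follow.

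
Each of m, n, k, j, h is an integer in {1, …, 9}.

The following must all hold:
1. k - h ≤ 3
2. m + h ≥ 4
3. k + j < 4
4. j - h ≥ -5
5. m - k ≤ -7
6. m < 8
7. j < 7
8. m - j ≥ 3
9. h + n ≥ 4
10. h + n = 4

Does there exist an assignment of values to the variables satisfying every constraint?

Unsatisfiable

Constraints 1, 4, 5, and 8 give m − j ≥ 3, j − h ≥ -5, h − k ≥ -3, k − m ≥ 7.
Adding all 4 inequalities: the left sides telescope to 0, and the right sides sum to 3 + (-5) + (-3) + 7 = 2. So 0 ≥ 2, which is false.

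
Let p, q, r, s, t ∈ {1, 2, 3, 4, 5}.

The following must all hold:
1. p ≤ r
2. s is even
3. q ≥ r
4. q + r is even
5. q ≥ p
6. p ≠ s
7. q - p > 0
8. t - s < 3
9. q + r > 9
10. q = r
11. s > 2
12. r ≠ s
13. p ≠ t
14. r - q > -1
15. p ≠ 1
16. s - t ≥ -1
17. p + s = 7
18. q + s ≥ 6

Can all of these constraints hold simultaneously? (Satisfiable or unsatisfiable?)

Take p = 3, q = 5, r = 5, s = 4, t = 5. Then constraint 7: q - p = 2; constraint 8: t - s = 1, and every other listed constraint is also met.

Satisfiable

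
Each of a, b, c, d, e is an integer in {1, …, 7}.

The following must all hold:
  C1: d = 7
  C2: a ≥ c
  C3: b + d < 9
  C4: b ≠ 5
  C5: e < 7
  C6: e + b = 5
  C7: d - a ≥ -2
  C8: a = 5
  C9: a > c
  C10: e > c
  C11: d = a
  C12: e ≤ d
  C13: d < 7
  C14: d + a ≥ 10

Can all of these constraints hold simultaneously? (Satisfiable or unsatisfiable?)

Constraint 1 fixes d = 7 and constraint 8 fixes a = 5, but constraint 11 requires d = a. Since 7 ≠ 5, contradiction.

Unsatisfiable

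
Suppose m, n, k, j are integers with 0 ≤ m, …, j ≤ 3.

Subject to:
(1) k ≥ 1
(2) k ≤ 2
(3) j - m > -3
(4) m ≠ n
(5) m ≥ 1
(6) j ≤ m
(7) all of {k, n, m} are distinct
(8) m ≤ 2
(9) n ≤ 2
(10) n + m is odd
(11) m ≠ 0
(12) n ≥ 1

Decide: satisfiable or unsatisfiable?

Unsatisfiable

Constraints 1, 2, 5, 8, 9, and 12 confine each of k, n, m to the 2 values {1, 2}.
Constraint 7 requires all 3 of them to be distinct, but only 2 values are available — impossible by the pigeonhole principle.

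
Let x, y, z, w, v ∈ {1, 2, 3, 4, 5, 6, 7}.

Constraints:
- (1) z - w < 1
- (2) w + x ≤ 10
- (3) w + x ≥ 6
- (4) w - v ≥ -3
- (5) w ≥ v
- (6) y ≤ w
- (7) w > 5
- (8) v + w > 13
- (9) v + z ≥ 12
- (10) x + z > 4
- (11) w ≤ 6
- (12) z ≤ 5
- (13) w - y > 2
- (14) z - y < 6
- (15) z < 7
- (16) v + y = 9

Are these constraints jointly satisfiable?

Unsatisfiable

From constraints 5 and 11: v ≤ w ≤ 6. From constraint 12: z ≤ 5. Hence v + z ≤ 11. But constraint 9 requires v + z ≥ 12, and 12 > 11. Contradiction.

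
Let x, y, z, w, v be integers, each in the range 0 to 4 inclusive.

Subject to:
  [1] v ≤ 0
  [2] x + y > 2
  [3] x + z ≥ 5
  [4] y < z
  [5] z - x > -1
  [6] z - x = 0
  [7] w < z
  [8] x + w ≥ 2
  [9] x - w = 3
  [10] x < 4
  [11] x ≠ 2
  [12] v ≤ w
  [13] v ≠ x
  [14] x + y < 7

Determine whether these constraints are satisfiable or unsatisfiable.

Satisfiable

Try x = 3, y = 1, z = 3, w = 0, v = 0.
Check constraint 2: x + y = 4; constraint 3: x + z = 6. The remaining constraints are straightforward to verify.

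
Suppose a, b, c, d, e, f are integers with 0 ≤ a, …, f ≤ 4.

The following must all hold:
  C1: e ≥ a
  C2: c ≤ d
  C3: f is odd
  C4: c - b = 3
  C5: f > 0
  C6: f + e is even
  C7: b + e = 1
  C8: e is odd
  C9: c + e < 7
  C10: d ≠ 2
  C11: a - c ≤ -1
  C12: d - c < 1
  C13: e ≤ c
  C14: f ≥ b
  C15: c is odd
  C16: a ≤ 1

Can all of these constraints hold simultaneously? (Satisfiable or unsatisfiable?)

Satisfiable

One satisfying assignment is a = 0, b = 0, c = 3, d = 3, e = 1, f = 3.
For the less obvious constraints — constraint 4: c - b = 3; constraint 7: b + e = 1; constraint 9: c + e = 4 — and the others hold by inspection.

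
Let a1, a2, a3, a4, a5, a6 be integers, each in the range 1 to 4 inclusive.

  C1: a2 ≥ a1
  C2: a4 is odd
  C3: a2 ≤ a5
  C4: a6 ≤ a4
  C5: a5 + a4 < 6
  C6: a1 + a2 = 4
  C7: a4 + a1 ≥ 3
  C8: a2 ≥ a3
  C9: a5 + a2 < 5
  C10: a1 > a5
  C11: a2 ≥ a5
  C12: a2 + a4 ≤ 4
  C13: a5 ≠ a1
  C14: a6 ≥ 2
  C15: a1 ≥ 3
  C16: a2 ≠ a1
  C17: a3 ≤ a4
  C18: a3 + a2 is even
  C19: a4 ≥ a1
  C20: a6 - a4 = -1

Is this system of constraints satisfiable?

Unsatisfiable

From constraints 1 and 15: a2 ≥ a1 ≥ 3. From constraints 4 and 14: a4 ≥ a6 ≥ 2. Hence a2 + a4 ≥ 5. But constraint 12 requires a2 + a4 ≤ 4, and 4 < 5. Contradiction.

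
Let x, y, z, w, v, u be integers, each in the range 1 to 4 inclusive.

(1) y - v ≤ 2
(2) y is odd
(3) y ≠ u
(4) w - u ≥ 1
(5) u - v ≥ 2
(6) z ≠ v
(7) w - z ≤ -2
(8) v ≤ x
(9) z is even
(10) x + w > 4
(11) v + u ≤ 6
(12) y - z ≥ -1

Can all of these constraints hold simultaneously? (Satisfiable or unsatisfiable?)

Unsatisfiable

Constraints 1, 4, 5, 7, and 12 give u − v ≥ 2, v − y ≥ -2, y − z ≥ -1, z − w ≥ 2, w − u ≥ 1.
Adding all 5 inequalities: the left sides telescope to 0, and the right sides sum to 2 + (-2) + (-1) + 2 + 1 = 2. So 0 ≥ 2, which is false.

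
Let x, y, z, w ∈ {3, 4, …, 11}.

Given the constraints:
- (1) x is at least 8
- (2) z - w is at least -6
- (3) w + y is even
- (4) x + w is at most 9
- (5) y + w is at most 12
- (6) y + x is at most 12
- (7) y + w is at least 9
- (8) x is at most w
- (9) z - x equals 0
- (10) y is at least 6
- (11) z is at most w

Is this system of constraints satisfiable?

Unsatisfiable

From constraint 10: y ≥ 6. From constraints 1 and 8: w ≥ x ≥ 8. Hence y + w ≥ 14. But constraint 5 requires y + w ≤ 12, and 12 < 14. Contradiction.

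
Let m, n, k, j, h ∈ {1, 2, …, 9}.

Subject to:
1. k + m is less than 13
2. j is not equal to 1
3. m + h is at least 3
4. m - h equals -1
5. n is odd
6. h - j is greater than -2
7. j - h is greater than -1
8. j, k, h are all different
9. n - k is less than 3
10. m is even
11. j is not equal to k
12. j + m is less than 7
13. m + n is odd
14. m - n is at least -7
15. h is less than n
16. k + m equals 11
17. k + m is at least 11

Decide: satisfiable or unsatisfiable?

One satisfying assignment is m = 2, n = 9, k = 9, j = 4, h = 3.
For the less obvious constraints — constraint 1: k + m = 11; constraint 3: m + h = 5; constraint 4: m - h = -1 — and the others hold by inspection.

Satisfiable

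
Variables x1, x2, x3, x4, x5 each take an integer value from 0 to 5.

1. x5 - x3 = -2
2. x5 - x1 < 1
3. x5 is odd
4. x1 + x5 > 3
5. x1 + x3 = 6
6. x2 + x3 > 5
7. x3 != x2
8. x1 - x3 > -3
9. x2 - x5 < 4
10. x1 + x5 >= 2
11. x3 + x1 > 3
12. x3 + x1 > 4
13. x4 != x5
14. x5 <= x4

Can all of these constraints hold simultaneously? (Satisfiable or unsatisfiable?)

The assignment x1 = 3, x2 = 4, x3 = 3, x4 = 4, x5 = 1 works:
  constraint 1 holds since x5 - x3 = -2.
  constraint 2 holds since x5 - x1 = -2.
  constraint 4 holds since x1 + x5 = 4.
The rest check out directly.

Satisfiable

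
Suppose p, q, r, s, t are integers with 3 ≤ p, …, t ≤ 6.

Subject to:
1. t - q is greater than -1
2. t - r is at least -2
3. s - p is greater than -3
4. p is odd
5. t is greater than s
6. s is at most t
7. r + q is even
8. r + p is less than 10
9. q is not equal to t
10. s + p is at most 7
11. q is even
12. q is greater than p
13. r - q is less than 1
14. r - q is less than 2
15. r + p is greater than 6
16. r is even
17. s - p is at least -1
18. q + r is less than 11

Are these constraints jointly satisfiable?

Setting (p, q, r, s, t) = (3, 4, 4, 3, 5) satisfies everything: constraint 1: t - q = 1; constraint 2: t - r = 1, and the others follow.

Satisfiable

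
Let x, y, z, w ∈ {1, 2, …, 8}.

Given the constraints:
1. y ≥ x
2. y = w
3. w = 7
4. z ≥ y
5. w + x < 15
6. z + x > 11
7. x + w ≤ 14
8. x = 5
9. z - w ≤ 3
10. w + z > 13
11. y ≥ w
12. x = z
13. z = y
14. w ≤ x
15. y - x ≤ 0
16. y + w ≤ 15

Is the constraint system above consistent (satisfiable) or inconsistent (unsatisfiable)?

Unsatisfiable

Constraint 8 fixes x = 5 and constraint 3 fixes w = 7. Constraints 2, 12, and 13 give x = z = y = w, so x = w. But 5 ≠ 7 — contradiction.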